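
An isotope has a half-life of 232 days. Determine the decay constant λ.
λ = ln(2)/t½ = 0.002988 day⁻¹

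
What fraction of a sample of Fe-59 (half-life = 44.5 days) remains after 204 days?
N/N₀ = (1/2)^(t/t½) = 0.04169 = 4.17%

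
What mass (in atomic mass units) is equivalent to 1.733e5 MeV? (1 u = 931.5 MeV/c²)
m = E/c² = 186 u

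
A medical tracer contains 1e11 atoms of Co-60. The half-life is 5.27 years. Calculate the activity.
A = λN = 1.315e10 decays/year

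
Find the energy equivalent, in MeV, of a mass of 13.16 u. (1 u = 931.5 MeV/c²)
E = mc² = 12260 MeV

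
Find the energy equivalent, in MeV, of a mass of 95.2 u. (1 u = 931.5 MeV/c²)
E = mc² = 88680 MeV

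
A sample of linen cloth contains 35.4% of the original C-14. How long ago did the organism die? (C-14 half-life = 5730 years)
Age = t½ × log₂(1/ratio) = 8585 years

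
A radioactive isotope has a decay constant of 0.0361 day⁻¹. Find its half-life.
t½ = ln(2)/λ = 19.2 days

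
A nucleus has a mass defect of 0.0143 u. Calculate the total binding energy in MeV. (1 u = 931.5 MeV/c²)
B.E. = Δm × 931.5 = 13.32 MeV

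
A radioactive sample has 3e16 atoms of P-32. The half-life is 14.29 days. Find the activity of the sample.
A = λN = 1.455e15 decays/day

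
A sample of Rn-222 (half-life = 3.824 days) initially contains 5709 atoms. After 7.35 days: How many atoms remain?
N = N₀(1/2)^(t/t½) = 1506 atoms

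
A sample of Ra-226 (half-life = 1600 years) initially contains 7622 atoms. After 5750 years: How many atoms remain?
N = N₀(1/2)^(t/t½) = 631.3 atoms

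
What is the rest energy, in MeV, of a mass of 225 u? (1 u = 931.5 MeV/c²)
E = mc² = 2.096e5 MeV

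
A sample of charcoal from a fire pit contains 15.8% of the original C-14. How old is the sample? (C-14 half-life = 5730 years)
Age = t½ × log₂(1/ratio) = 15250 years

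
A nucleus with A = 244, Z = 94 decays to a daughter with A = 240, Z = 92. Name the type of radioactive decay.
ΔA = -4, ΔZ = -2 ⇒ alpha decay (α)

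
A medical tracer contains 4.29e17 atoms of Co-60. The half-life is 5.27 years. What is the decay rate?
A = λN = 5.643e16 decays/year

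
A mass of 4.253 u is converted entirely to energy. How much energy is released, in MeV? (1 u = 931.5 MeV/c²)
E = mc² = 3962 MeV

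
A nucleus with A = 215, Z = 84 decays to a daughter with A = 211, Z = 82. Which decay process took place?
ΔA = -4, ΔZ = -2 ⇒ alpha decay (α)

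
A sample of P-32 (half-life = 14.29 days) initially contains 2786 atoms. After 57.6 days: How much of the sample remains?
N = N₀(1/2)^(t/t½) = 170.4 atoms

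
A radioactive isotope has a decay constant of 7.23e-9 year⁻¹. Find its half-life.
t½ = ln(2)/λ = 9.587e7 years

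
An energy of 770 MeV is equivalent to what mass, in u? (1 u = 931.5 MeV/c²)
m = E/c² = 0.8266 u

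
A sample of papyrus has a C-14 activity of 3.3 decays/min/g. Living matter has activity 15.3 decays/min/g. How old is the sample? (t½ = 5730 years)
Age = t½ × log₂(A₀/A) = 12680 years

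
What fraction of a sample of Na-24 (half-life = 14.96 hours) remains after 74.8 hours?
N/N₀ = (1/2)^(t/t½) = 0.03125 = 3.13%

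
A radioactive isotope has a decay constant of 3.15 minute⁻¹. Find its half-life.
t½ = ln(2)/λ = 0.22 minutes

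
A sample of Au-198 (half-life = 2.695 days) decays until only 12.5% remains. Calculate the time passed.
t = t½ × log₂(N₀/N) = 8.085 days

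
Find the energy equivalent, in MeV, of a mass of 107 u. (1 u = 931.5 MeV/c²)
E = mc² = 99670 MeV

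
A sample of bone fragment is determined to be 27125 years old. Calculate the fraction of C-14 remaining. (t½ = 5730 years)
N/N₀ = (1/2)^(t/t½) = 0.03758 = 3.76%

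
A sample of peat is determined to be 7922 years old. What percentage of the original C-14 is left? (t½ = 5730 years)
N/N₀ = (1/2)^(t/t½) = 0.3835 = 38.4%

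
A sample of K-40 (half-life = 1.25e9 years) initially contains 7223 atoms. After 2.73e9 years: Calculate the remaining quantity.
N = N₀(1/2)^(t/t½) = 1590 atoms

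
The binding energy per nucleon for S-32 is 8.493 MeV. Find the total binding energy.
B.E. = 8.493 × 32 = 271.8 MeV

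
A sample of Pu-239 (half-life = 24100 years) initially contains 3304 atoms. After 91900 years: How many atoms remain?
N = N₀(1/2)^(t/t½) = 235 atoms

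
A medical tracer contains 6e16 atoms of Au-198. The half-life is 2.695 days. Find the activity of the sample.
A = λN = 1.543e16 decays/day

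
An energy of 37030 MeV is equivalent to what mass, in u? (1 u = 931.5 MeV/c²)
m = E/c² = 39.75 u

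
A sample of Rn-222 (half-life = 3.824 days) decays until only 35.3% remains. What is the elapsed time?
t = t½ × log₂(N₀/N) = 5.745 days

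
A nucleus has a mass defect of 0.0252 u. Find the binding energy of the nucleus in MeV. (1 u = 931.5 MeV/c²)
B.E. = Δm × 931.5 = 23.47 MeV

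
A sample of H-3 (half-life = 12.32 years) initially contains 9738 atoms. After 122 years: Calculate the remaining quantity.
N = N₀(1/2)^(t/t½) = 10.17 atoms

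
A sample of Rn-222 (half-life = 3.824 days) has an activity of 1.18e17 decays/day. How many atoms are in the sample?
N = A/λ = 6.51e17 atoms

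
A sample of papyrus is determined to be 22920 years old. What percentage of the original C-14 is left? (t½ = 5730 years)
N/N₀ = (1/2)^(t/t½) = 0.0625 = 6.25%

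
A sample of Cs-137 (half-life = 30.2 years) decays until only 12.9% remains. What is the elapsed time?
t = t½ × log₂(N₀/N) = 89.23 years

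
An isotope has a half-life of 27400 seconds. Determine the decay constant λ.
λ = ln(2)/t½ = 2.53e-5 second⁻¹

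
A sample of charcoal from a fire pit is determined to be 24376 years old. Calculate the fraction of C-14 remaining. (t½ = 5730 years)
N/N₀ = (1/2)^(t/t½) = 0.05241 = 5.24%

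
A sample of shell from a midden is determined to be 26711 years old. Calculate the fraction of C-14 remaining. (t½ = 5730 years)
N/N₀ = (1/2)^(t/t½) = 0.03951 = 3.95%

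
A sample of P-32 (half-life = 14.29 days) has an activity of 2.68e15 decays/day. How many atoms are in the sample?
N = A/λ = 5.525e16 atoms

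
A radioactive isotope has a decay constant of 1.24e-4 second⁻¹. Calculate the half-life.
t½ = ln(2)/λ = 5590 seconds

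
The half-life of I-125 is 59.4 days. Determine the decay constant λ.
λ = ln(2)/t½ = 0.01167 day⁻¹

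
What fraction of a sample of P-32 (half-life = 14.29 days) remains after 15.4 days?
N/N₀ = (1/2)^(t/t½) = 0.4738 = 47.4%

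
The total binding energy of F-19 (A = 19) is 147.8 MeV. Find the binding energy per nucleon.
B.E./A = 147.8/19 = 7.779 MeV/nucleon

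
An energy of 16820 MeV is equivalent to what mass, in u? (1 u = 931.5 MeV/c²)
m = E/c² = 18.06 u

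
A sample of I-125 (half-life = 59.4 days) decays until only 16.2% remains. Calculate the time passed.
t = t½ × log₂(N₀/N) = 156 days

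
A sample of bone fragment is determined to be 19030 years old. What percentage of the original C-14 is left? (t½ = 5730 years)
N/N₀ = (1/2)^(t/t½) = 0.1001 = 10%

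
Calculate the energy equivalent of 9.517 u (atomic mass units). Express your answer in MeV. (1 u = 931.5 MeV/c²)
E = mc² = 8865 MeV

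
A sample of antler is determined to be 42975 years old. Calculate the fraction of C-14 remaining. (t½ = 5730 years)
N/N₀ = (1/2)^(t/t½) = 0.005524 = 0.552%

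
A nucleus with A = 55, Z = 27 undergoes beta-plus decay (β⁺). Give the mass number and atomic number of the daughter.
Daughter: A = 55, Z = 26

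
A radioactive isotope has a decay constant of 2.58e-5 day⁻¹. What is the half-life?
t½ = ln(2)/λ = 26870 days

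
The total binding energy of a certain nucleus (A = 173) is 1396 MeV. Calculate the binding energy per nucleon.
B.E./A = 1396/173 = 8.069 MeV/nucleon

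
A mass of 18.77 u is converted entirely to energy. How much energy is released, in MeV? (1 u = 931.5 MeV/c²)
E = mc² = 17480 MeV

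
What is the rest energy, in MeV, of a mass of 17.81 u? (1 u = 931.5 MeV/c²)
E = mc² = 16590 MeV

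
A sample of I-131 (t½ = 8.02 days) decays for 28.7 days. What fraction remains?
N/N₀ = (1/2)^(t/t½) = 0.0837 = 8.37%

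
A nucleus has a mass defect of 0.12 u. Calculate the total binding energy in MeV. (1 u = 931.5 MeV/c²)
B.E. = Δm × 931.5 = 111.8 MeV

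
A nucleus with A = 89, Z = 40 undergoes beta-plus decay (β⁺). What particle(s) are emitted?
β⁺: positron (e⁺) + neutrino (νₑ)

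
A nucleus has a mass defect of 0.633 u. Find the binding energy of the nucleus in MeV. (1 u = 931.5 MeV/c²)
B.E. = Δm × 931.5 = 589.6 MeV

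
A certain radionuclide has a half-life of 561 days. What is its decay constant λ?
λ = ln(2)/t½ = 0.001236 day⁻¹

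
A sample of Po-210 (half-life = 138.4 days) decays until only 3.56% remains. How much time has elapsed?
t = t½ × log₂(N₀/N) = 666 days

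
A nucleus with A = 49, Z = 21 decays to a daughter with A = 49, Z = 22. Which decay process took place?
ΔA = 0, ΔZ = +1 ⇒ beta-minus decay (β⁻)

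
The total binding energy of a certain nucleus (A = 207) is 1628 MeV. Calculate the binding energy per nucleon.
B.E./A = 1628/207 = 7.865 MeV/nucleon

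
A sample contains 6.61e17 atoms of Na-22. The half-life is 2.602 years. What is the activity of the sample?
A = λN = 1.761e17 decays/year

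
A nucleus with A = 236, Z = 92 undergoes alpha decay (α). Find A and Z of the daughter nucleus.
Daughter: A = 232, Z = 90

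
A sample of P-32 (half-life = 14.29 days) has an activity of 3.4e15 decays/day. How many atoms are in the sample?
N = A/λ = 7.009e16 atoms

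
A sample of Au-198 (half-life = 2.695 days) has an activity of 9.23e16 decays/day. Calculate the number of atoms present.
N = A/λ = 3.589e17 atoms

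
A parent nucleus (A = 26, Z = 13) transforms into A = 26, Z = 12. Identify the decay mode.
ΔA = 0, ΔZ = -1 ⇒ beta-plus decay (β⁺) or electron capture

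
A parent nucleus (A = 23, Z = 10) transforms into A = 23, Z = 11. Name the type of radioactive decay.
ΔA = 0, ΔZ = +1 ⇒ beta-minus decay (β⁻)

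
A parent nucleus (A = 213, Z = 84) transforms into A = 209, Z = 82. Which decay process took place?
ΔA = -4, ΔZ = -2 ⇒ alpha decay (α)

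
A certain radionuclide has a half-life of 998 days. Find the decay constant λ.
λ = ln(2)/t½ = 6.945e-4 day⁻¹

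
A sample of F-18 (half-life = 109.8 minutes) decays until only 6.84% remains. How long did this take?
t = t½ × log₂(N₀/N) = 424.9 minutes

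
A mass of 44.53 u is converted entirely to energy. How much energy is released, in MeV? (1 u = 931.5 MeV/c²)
E = mc² = 41480 MeV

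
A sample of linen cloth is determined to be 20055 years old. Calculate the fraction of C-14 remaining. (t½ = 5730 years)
N/N₀ = (1/2)^(t/t½) = 0.08839 = 8.84%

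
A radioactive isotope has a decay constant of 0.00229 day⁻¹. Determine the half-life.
t½ = ln(2)/λ = 302.7 days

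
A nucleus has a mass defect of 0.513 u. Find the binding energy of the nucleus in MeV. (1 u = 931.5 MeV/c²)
B.E. = Δm × 931.5 = 477.9 MeV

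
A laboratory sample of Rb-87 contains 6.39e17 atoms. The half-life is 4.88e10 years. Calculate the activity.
A = λN = 9.076e6 decays/year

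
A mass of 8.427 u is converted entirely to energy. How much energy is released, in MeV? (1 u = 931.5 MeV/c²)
E = mc² = 7850 MeV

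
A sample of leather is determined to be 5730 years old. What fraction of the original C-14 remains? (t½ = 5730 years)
N/N₀ = (1/2)^(t/t½) = 0.5 = 50%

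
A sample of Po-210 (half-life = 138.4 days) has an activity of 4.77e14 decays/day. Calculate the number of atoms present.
N = A/λ = 9.524e16 atoms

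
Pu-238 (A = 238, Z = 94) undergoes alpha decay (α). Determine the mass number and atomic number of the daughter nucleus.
Daughter: A = 234, Z = 92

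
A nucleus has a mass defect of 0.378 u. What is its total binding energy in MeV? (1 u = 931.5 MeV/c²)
B.E. = Δm × 931.5 = 352.1 MeV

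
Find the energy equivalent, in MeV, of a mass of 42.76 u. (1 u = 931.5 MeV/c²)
E = mc² = 39830 MeV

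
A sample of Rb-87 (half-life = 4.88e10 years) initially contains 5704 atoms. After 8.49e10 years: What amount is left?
N = N₀(1/2)^(t/t½) = 1708 atoms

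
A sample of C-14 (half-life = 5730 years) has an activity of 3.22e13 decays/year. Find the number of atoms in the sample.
N = A/λ = 2.662e17 atoms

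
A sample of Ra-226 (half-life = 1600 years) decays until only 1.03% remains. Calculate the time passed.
t = t½ × log₂(N₀/N) = 10560 years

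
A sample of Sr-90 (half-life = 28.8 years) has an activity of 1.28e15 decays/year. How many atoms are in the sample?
N = A/λ = 5.318e16 atoms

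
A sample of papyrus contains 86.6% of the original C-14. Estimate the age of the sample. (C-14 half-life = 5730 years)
Age = t½ × log₂(1/ratio) = 1189 years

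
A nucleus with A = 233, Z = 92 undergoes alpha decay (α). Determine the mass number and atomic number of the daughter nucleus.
Daughter: A = 229, Z = 90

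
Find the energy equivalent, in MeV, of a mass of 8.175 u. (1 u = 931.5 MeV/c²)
E = mc² = 7615 MeV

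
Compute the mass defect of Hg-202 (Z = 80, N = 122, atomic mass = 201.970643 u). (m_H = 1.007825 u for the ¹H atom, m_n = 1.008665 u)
Δm = Z·m_H + N·m_n − M = 1.712 u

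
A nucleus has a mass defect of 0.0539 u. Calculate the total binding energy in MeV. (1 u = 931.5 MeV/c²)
B.E. = Δm × 931.5 = 50.21 MeV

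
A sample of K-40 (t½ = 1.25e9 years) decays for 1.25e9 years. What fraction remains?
N/N₀ = (1/2)^(t/t½) = 0.5 = 50%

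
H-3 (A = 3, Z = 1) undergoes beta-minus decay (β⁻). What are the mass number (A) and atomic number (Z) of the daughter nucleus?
Daughter: A = 3, Z = 2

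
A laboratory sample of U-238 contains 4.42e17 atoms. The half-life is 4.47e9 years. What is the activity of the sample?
A = λN = 6.854e7 decays/year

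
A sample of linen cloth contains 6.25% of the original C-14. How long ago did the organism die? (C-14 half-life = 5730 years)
Age = t½ × log₂(1/ratio) = 22920 years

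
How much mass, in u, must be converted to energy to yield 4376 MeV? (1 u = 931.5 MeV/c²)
m = E/c² = 4.698 u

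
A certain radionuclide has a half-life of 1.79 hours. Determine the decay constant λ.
λ = ln(2)/t½ = 0.3872 hour⁻¹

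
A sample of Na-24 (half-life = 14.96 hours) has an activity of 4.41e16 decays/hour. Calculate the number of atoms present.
N = A/λ = 9.518e17 atoms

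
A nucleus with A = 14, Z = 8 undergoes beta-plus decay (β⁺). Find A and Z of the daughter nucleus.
Daughter: A = 14, Z = 7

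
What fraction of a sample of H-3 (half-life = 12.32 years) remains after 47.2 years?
N/N₀ = (1/2)^(t/t½) = 0.07026 = 7.03%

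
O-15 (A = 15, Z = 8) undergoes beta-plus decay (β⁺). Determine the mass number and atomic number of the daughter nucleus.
Daughter: A = 15, Z = 7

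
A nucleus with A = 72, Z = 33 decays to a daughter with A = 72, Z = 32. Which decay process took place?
ΔA = 0, ΔZ = -1 ⇒ beta-plus decay (β⁺) or electron capture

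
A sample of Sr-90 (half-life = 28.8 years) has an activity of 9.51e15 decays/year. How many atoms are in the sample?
N = A/λ = 3.951e17 atoms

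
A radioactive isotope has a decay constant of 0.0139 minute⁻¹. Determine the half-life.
t½ = ln(2)/λ = 49.87 minutes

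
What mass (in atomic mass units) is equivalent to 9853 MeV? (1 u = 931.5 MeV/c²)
m = E/c² = 10.58 u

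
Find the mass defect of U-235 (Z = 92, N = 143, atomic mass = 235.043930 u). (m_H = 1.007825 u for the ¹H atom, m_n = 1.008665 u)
Δm = Z·m_H + N·m_n − M = 1.915 u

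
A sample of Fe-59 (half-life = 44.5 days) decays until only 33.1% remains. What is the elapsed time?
t = t½ × log₂(N₀/N) = 70.98 days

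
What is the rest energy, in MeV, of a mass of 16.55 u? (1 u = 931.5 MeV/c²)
E = mc² = 15420 MeV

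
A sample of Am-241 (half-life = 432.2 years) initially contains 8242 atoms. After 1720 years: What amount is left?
N = N₀(1/2)^(t/t½) = 522.4 atoms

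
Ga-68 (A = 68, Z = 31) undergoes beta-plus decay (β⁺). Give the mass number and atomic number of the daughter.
Daughter: A = 68, Z = 30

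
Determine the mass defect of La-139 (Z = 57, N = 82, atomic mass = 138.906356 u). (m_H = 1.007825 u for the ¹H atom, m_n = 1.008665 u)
Δm = Z·m_H + N·m_n − M = 1.25 u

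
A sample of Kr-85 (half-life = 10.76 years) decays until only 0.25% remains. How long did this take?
t = t½ × log₂(N₀/N) = 93.01 years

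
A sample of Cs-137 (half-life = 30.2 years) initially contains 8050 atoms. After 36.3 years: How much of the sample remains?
N = N₀(1/2)^(t/t½) = 3499 atoms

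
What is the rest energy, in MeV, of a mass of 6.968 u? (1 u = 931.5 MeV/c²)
E = mc² = 6491 MeV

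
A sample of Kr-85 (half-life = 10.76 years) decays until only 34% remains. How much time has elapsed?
t = t½ × log₂(N₀/N) = 16.75 years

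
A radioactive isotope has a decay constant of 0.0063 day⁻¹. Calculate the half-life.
t½ = ln(2)/λ = 110 days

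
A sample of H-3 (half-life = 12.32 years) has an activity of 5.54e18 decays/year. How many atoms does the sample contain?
N = A/λ = 9.847e19 atoms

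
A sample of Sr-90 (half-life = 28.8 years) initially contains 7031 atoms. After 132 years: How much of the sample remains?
N = N₀(1/2)^(t/t½) = 293.3 atoms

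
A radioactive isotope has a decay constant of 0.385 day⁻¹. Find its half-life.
t½ = ln(2)/λ = 1.8 days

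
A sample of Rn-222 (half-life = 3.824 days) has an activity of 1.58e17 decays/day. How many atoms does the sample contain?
N = A/λ = 8.717e17 atoms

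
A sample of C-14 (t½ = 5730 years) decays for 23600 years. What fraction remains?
N/N₀ = (1/2)^(t/t½) = 0.05756 = 5.76%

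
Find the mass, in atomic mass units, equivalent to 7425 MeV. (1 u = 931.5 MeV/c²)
m = E/c² = 7.971 u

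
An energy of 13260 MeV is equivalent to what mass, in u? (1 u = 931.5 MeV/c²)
m = E/c² = 14.24 u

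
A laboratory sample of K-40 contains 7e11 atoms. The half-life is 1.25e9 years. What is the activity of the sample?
A = λN = 388.2 decays/year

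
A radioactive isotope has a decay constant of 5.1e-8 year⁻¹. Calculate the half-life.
t½ = ln(2)/λ = 1.359e7 years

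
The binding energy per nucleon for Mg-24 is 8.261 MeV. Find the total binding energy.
B.E. = 8.261 × 24 = 198.3 MeV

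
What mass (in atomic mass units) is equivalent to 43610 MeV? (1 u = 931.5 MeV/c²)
m = E/c² = 46.82 u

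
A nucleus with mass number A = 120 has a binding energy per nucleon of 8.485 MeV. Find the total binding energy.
B.E. = 8.485 × 120 = 1018 MeV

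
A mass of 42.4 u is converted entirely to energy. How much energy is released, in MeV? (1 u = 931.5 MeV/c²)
E = mc² = 39500 MeV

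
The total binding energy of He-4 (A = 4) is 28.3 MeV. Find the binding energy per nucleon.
B.E./A = 28.3/4 = 7.075 MeV/nucleon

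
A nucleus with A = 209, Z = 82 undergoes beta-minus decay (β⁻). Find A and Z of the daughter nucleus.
Daughter: A = 209, Z = 83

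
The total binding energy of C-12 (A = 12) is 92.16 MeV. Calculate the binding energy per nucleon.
B.E./A = 92.16/12 = 7.68 MeV/nucleon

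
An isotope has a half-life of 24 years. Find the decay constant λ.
λ = ln(2)/t½ = 0.02888 year⁻¹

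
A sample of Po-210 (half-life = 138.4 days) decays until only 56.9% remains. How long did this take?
t = t½ × log₂(N₀/N) = 112.6 days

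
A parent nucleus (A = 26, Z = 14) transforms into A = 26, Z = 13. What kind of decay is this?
ΔA = 0, ΔZ = -1 ⇒ beta-plus decay (β⁺) or electron capture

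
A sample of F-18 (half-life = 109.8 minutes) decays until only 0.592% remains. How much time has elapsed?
t = t½ × log₂(N₀/N) = 812.5 minutes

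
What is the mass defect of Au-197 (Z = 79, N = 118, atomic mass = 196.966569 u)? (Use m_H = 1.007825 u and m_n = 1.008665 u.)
Δm = Z·m_H + N·m_n − M = 1.674 u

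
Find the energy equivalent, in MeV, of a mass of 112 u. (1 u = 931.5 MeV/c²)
E = mc² = 1.043e5 MeV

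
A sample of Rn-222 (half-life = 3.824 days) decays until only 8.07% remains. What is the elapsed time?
t = t½ × log₂(N₀/N) = 13.89 days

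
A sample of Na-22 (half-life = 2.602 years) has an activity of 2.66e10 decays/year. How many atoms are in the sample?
N = A/λ = 9.985e10 atoms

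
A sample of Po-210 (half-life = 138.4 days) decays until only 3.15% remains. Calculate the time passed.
t = t½ × log₂(N₀/N) = 690.4 days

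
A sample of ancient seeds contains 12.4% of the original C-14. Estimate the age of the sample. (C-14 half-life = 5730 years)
Age = t½ × log₂(1/ratio) = 17260 years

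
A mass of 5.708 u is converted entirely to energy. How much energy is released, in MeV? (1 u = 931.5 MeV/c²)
E = mc² = 5317 MeV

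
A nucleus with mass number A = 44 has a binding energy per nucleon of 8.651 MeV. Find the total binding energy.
B.E. = 8.651 × 44 = 380.6 MeV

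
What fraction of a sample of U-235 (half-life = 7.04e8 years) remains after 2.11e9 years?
N/N₀ = (1/2)^(t/t½) = 0.1252 = 12.5%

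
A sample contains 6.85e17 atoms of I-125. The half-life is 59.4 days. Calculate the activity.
A = λN = 7.993e15 decays/day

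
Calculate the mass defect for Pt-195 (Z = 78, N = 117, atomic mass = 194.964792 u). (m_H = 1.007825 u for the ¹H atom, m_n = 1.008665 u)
Δm = Z·m_H + N·m_n − M = 1.659 u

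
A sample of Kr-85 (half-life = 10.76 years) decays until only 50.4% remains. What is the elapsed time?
t = t½ × log₂(N₀/N) = 10.64 years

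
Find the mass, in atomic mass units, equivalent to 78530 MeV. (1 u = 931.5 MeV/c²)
m = E/c² = 84.3 u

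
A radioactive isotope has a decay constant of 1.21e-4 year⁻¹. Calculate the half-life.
t½ = ln(2)/λ = 5728 years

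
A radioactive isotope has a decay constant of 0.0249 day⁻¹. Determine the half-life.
t½ = ln(2)/λ = 27.84 days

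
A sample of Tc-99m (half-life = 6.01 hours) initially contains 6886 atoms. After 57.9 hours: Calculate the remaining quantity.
N = N₀(1/2)^(t/t½) = 8.667 atoms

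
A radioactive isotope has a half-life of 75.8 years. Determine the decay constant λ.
λ = ln(2)/t½ = 0.009144 year⁻¹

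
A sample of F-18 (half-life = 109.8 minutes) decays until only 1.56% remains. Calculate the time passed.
t = t½ × log₂(N₀/N) = 659.1 minutes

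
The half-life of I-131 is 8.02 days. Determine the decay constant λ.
λ = ln(2)/t½ = 0.08643 day⁻¹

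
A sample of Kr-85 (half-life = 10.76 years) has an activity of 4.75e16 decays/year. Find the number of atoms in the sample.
N = A/λ = 7.374e17 atoms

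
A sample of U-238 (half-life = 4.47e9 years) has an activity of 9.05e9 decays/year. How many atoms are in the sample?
N = A/λ = 5.836e19 atoms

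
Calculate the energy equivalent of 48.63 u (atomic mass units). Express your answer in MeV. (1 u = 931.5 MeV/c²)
E = mc² = 45300 MeV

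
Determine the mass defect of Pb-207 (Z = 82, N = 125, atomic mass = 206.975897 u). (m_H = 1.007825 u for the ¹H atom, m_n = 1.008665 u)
Δm = Z·m_H + N·m_n − M = 1.749 u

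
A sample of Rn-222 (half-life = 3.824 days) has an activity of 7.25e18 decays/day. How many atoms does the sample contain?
N = A/λ = 4e19 atoms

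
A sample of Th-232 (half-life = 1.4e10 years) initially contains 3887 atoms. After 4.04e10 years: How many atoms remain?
N = N₀(1/2)^(t/t½) = 525.9 atoms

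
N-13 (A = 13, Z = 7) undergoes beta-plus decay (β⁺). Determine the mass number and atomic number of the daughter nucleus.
Daughter: A = 13, Z = 6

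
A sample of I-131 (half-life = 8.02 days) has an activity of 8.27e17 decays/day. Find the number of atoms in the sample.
N = A/λ = 9.569e18 atoms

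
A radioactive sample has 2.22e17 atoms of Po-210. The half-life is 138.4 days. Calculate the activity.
A = λN = 1.112e15 decays/day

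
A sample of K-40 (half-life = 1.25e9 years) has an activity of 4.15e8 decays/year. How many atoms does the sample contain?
N = A/λ = 7.484e17 atoms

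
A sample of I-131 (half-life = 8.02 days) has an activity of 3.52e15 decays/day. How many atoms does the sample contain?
N = A/λ = 4.073e16 atoms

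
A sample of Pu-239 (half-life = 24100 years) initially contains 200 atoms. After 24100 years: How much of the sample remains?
N = N₀(1/2)^(t/t½) = 100 atoms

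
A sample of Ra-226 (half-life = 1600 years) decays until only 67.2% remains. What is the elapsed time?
t = t½ × log₂(N₀/N) = 917.5 years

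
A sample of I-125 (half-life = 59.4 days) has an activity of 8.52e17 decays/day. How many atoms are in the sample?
N = A/λ = 7.301e19 atoms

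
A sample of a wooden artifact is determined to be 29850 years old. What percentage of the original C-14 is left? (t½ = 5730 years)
N/N₀ = (1/2)^(t/t½) = 0.02703 = 2.7%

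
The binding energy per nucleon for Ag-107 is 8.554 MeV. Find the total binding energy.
B.E. = 8.554 × 107 = 915.3 MeV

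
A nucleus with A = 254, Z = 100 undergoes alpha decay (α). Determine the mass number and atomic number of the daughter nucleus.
Daughter: A = 250, Z = 98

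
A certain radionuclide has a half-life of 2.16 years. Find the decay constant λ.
λ = ln(2)/t½ = 0.3209 year⁻¹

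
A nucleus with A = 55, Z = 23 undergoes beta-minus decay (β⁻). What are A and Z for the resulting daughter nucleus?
Daughter: A = 55, Z = 24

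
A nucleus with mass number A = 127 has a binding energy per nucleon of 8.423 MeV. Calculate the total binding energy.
B.E. = 8.423 × 127 = 1070 MeV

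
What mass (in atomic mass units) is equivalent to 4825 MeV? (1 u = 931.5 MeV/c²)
m = E/c² = 5.18 u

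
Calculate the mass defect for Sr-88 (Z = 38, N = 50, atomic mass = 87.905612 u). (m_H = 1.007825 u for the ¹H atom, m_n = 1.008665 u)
Δm = Z·m_H + N·m_n − M = 0.825 u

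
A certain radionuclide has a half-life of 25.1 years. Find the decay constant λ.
λ = ln(2)/t½ = 0.02762 year⁻¹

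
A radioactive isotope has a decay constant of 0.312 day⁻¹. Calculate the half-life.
t½ = ln(2)/λ = 2.222 days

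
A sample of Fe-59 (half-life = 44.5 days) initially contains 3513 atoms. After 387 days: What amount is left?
N = N₀(1/2)^(t/t½) = 8.467 atoms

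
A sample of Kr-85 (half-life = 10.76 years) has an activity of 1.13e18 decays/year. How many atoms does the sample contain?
N = A/λ = 1.754e19 atoms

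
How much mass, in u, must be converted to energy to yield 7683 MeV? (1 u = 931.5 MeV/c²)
m = E/c² = 8.248 u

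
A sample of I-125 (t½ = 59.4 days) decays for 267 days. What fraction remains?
N/N₀ = (1/2)^(t/t½) = 0.04435 = 4.43%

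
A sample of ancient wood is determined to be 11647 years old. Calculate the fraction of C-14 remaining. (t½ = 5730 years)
N/N₀ = (1/2)^(t/t½) = 0.2444 = 24.4%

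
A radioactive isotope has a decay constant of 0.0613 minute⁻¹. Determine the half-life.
t½ = ln(2)/λ = 11.31 minutes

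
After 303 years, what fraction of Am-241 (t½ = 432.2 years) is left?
N/N₀ = (1/2)^(t/t½) = 0.6151 = 61.5%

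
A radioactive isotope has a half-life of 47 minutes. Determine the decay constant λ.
λ = ln(2)/t½ = 0.01475 minute⁻¹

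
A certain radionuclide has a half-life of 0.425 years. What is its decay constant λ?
λ = ln(2)/t½ = 1.631 year⁻¹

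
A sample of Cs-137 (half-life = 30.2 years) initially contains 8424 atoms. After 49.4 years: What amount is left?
N = N₀(1/2)^(t/t½) = 2711 atoms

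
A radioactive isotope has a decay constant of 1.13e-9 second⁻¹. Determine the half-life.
t½ = ln(2)/λ = 6.134e8 seconds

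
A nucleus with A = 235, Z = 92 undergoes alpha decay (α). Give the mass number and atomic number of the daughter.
Daughter: A = 231, Z = 90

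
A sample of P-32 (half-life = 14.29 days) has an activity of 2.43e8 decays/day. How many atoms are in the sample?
N = A/λ = 5.01e9 atoms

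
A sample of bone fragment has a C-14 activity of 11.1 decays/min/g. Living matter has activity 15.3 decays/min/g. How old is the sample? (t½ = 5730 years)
Age = t½ × log₂(A₀/A) = 2653 years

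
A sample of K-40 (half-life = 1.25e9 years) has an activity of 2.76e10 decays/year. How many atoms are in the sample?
N = A/λ = 4.977e19 atoms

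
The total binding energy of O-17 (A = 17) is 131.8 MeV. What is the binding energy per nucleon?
B.E./A = 131.8/17 = 7.753 MeV/nucleon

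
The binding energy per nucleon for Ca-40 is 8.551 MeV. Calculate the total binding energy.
B.E. = 8.551 × 40 = 342 MeV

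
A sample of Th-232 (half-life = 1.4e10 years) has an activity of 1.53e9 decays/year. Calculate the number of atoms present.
N = A/λ = 3.09e19 atoms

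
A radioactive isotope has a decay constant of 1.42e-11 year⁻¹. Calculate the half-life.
t½ = ln(2)/λ = 4.881e10 years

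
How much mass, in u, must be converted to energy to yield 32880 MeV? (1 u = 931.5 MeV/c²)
m = E/c² = 35.3 u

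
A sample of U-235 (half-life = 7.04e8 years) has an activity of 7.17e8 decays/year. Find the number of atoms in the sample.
N = A/λ = 7.282e17 atoms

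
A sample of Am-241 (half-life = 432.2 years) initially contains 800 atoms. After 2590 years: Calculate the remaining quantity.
N = N₀(1/2)^(t/t½) = 12.56 atoms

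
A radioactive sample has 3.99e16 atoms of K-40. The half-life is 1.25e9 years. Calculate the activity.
A = λN = 2.213e7 decays/year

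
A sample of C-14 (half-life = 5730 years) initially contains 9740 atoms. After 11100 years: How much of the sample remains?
N = N₀(1/2)^(t/t½) = 2543 atoms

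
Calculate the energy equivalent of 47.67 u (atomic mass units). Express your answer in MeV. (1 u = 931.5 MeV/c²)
E = mc² = 44400 MeV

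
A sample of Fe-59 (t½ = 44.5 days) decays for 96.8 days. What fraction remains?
N/N₀ = (1/2)^(t/t½) = 0.2214 = 22.1%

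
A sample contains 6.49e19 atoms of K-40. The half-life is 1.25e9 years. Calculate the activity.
A = λN = 3.599e10 decays/year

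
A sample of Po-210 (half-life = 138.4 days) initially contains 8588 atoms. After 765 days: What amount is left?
N = N₀(1/2)^(t/t½) = 186.2 atoms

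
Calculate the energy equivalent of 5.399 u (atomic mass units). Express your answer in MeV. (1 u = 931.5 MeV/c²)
E = mc² = 5029 MeV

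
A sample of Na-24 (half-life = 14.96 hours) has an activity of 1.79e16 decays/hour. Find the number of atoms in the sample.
N = A/λ = 3.863e17 atoms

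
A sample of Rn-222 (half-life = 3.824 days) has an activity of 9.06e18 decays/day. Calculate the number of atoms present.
N = A/λ = 4.998e19 atoms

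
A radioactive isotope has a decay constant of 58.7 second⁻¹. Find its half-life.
t½ = ln(2)/λ = 0.01181 seconds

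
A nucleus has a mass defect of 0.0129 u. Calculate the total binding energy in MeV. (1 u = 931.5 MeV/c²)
B.E. = Δm × 931.5 = 12.02 MeV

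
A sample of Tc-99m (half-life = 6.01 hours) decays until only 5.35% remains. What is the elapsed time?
t = t½ × log₂(N₀/N) = 25.39 hours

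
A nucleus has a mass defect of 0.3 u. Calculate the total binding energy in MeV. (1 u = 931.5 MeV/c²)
B.E. = Δm × 931.5 = 279.4 MeV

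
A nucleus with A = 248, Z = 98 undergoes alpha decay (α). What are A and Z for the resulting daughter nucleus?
Daughter: A = 244, Z = 96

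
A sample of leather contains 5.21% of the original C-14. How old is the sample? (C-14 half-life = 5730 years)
Age = t½ × log₂(1/ratio) = 24420 years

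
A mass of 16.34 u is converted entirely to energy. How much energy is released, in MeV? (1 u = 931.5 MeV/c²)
E = mc² = 15220 MeV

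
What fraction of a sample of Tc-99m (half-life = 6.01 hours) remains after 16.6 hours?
N/N₀ = (1/2)^(t/t½) = 0.1474 = 14.7%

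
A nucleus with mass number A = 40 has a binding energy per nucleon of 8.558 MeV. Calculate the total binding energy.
B.E. = 8.558 × 40 = 342.3 MeV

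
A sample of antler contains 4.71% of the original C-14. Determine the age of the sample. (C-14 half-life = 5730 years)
Age = t½ × log₂(1/ratio) = 25260 years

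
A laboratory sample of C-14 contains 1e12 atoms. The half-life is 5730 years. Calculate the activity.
A = λN = 1.21e8 decays/year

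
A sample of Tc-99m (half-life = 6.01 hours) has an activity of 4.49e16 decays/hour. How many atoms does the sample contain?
N = A/λ = 3.893e17 atoms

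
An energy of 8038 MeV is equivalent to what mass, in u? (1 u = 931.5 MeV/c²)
m = E/c² = 8.629 u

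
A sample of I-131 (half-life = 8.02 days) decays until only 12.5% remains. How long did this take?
t = t½ × log₂(N₀/N) = 24.06 days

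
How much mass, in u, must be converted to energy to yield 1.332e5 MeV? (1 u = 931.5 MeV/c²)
m = E/c² = 143 u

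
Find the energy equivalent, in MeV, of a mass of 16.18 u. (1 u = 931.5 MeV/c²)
E = mc² = 15070 MeV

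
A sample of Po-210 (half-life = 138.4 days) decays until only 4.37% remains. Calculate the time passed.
t = t½ × log₂(N₀/N) = 625 days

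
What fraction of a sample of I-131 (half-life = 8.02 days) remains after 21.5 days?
N/N₀ = (1/2)^(t/t½) = 0.156 = 15.6%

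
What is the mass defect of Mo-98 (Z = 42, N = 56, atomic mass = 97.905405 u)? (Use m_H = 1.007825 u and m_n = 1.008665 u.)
Δm = Z·m_H + N·m_n − M = 0.9085 u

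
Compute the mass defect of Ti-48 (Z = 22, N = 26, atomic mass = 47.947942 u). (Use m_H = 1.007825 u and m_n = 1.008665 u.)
Δm = Z·m_H + N·m_n − M = 0.4495 u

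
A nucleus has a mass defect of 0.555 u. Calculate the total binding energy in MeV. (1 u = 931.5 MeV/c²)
B.E. = Δm × 931.5 = 517 MeV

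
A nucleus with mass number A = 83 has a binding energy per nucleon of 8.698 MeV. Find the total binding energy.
B.E. = 8.698 × 83 = 721.9 MeV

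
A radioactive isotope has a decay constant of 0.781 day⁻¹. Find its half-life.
t½ = ln(2)/λ = 0.8875 days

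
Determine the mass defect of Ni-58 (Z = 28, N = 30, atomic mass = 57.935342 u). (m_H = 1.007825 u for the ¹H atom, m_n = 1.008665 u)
Δm = Z·m_H + N·m_n − M = 0.5437 u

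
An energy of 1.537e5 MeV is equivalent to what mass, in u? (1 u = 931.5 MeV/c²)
m = E/c² = 165 u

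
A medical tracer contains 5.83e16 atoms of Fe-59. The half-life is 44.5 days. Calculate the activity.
A = λN = 9.081e14 decays/day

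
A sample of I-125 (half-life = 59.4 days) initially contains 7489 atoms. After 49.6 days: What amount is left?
N = N₀(1/2)^(t/t½) = 4198 atoms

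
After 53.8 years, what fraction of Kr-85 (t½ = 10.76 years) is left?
N/N₀ = (1/2)^(t/t½) = 0.03125 = 3.12%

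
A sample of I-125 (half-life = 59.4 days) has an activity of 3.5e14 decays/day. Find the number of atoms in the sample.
N = A/λ = 2.999e16 atoms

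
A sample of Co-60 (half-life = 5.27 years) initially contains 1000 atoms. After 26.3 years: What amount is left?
N = N₀(1/2)^(t/t½) = 31.46 atoms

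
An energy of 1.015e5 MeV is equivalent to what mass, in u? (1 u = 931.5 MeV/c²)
m = E/c² = 109 u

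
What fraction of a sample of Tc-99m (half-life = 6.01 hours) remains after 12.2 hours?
N/N₀ = (1/2)^(t/t½) = 0.2449 = 24.5%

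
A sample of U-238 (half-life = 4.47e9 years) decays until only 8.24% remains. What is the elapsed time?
t = t½ × log₂(N₀/N) = 1.61e10 years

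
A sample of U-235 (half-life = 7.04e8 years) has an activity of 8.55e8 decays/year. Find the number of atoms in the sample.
N = A/λ = 8.684e17 atoms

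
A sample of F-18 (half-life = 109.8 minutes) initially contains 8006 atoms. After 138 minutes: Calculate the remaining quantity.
N = N₀(1/2)^(t/t½) = 3350 atoms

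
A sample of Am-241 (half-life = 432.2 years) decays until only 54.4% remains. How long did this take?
t = t½ × log₂(N₀/N) = 379.6 years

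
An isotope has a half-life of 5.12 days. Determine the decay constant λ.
λ = ln(2)/t½ = 0.1354 day⁻¹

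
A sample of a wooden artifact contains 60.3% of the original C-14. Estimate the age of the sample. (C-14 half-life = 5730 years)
Age = t½ × log₂(1/ratio) = 4182 years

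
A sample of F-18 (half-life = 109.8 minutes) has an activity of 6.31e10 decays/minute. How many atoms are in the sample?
N = A/λ = 9.996e12 atoms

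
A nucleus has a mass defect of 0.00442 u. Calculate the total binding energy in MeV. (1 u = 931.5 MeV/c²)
B.E. = Δm × 931.5 = 4.117 MeV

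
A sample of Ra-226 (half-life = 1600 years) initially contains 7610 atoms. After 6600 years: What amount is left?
N = N₀(1/2)^(t/t½) = 436.2 atoms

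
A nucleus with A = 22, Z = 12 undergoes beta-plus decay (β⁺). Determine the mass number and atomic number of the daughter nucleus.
Daughter: A = 22, Z = 11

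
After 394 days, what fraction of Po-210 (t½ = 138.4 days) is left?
N/N₀ = (1/2)^(t/t½) = 0.139 = 13.9%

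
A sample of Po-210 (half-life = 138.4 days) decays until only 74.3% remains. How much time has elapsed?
t = t½ × log₂(N₀/N) = 59.31 days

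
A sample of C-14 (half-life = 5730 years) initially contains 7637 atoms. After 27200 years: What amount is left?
N = N₀(1/2)^(t/t½) = 284.4 atoms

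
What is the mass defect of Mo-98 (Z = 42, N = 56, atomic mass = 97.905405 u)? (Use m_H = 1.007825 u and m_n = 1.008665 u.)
Δm = Z·m_H + N·m_n − M = 0.9085 u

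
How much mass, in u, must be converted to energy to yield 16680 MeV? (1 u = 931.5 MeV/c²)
m = E/c² = 17.91 u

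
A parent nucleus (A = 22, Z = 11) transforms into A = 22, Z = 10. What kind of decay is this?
ΔA = 0, ΔZ = -1 ⇒ beta-plus decay (β⁺) or electron capture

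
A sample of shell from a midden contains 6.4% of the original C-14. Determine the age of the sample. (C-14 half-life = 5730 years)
Age = t½ × log₂(1/ratio) = 22720 years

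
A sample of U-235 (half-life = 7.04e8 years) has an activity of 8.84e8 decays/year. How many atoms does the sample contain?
N = A/λ = 8.978e17 atoms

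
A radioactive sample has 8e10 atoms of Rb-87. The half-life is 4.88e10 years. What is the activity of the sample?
A = λN = 1.136 decays/year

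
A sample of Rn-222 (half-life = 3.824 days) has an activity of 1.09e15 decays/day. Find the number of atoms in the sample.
N = A/λ = 6.013e15 atoms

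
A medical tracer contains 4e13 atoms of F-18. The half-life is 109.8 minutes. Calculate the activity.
A = λN = 2.525e11 decays/minute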